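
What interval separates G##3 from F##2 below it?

M9

Descending from G##3 to F##2 is the same interval as ascending F##2 to G##3.
F to G spans two letter names (F-G), plus an octave, so the interval is some kind of ninth.
Counting semitones, F##2→G##3 is 14, which is the major ninth.
(Equivalently, a compound major second: a major second plus an octave.)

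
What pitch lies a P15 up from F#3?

For a fifteenth the letter name doesn't change: still F, two octaves up.
Moving 24 semitones up from F#3 (the size of a perfect fifteenth) reaches F#5.

F#5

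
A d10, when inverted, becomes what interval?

augmented 6th

First reduce the compound diminished tenth to its simple form, a diminished third.
Inverted interval numbers add to nine, so a third pairs with a sixth (3 + 6 = 9).
The quality also flips — diminished becomes augmented — giving an augmented sixth.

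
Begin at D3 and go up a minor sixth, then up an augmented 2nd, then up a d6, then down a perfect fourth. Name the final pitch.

D3 up a minor sixth → Bb3 (8 semitones).
Bb3 up an augmented second → C#4 (3 semitones).
C#4 up a diminished sixth → Ab4 (7 semitones).
Ab4 down a perfect fourth → Eb4 (5 semitones).

Eb4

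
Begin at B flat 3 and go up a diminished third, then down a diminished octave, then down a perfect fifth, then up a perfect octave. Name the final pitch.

G flat 3

A diminished third up from Bb3 is Dbb4.
Down a diminished octave from Dbb4: Db3 (11 semitones down).
A perfect fifth down from Db3 is Gb2.
Gb2 up a perfect octave → Gb3 (12 semitones).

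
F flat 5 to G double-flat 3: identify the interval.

major fourteenth

Descending from Fb5 to Gbb3 is the same interval as ascending Gbb3 to Fb5.
G to F spans seven letter names (G-A-B-C-D-E-F), plus an octave: a fourteenth.
The major fourteenth spans 23 semitones, and Gbb3 to Fb5 is exactly 23 semitones — so this is a major fourteenth.
(Equivalently, a compound major seventh: a major seventh plus an octave.)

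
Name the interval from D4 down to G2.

Descending from D4 to G2 is the same interval as ascending G2 to D4.
G to D spans five letter names (G-A-B-C-D), plus an octave, so the interval is some kind of twelfth.
Counting semitones, G2→D4 is 19, which is the perfect twelfth.
(Equivalently, a compound perfect fifth: a perfect fifth plus an octave.)

perfect twelfth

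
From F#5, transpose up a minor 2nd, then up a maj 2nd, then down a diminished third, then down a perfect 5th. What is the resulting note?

B#4

A minor second up from F#5 is G5.
Up a major second from G5: A5 (2 semitones up).
A5 down a diminished third → F##5 (2 semitones).
F##5 down a perfect fifth → B#4 (7 semitones).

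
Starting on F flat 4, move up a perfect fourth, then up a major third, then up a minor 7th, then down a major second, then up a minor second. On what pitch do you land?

C double-flat 6

Fb4 up a perfect fourth → Bbb4 (5 semitones).
Bbb4 up a major third → Db5 (4 semitones).
A minor seventh up from Db5 is Cb6.
Cb6 down a major second → Bbb5 (2 semitones).
Up a minor second from Bbb5: Cbb6 (1 semitone up).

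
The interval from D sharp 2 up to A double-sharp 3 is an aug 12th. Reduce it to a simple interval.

augmented fifth

Each octave removed subtracts seven from the number: 12 − 7 = 5.
That makes an augmented twelfth a compound augmented fifth — an octave plus an augmented fifth.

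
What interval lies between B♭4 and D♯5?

B to D spans three letter names (B-C-D): a third.
The major third is 4 semitones; here we have 5, one semitone wider: augmented.

augmented third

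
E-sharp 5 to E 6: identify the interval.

diminished octave

E to E is the same letter name, plus an octave — that makes it an octave of some quality.
A perfect octave would be 12 semitones; E#5 to E6 is 11, one semitone narrower, so the interval is diminished.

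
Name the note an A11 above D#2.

G##3

Counting four letter names plus an octave up from D lands on G.
An augmented eleventh is 18 semitones; 18 semitones up from D#2 gives G##3.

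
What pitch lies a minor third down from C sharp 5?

The third takes the letter from C down to A.
A minor third spans 3 semitones, so from C#5 the target pitch is A#4.

A sharp 4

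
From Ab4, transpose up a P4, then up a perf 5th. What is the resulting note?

Ab5

Ab4 up a perfect fourth → Db5 (5 semitones).
A perfect fifth up from Db5 is Ab5.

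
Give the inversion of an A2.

The rule of nine gives the new number: 9 − 2 = 7, so a second becomes a seventh.
Quality inverts too: augmented becomes diminished. That makes the inversion a diminished seventh.

diminished seventh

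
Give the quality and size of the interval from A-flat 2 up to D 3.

augmented fourth

A to D spans four letter names (A-B-C-D) — that makes it a fourth of some quality.
The perfect fourth is 5 semitones; here we have 6, one semitone wider: augmented.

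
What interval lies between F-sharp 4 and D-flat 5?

F to D spans six letter names (F-G-A-B-C-D), so the interval is some kind of sixth.
The major sixth is 9 semitones; here we have 7, two semitones narrower: diminished.

diminished 6th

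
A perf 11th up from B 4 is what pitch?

The eleventh's letter: B up four letter names plus an octave → E.
A perfect eleventh is 17 semitones; 17 semitones up from B4 gives E6.

E 6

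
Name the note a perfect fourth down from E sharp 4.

B sharp 3

The fourth takes the letter from E down to B.
A perfect fourth is 5 semitones; 5 semitones down from E#4 gives B#3.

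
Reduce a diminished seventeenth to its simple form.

diminished third

Each octave removed subtracts seven from the number: 17 − 14 = 3.
So a diminished seventeenth is 2 octaves plus a diminished third. The quality is unchanged.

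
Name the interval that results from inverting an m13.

major 3rd

First reduce the compound minor thirteenth to its simple form, a minor sixth.
The rule of nine gives the new number: 9 − 6 = 3, so a sixth becomes a third.
And minor becomes major under inversion, so we get a major third.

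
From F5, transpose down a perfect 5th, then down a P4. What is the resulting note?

F5 down a perfect fifth → Bb4 (7 semitones).
Down a perfect fourth from Bb4: F4 (5 semitones down).

F4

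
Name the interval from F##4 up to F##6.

F to F is the same letter name, plus 2 octaves — that makes it a fifteenth of some quality.
Counting semitones, F##4→F##6 is 24, which is the perfect fifteenth.
(Equivalently, a compound perfect octave: a perfect octave plus an octave.)

perfect 15th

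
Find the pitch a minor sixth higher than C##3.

Six letter names up from C: A.
Moving 8 semitones up from C##3 (the size of a minor sixth) reaches A#3.

A#3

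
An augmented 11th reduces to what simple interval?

A4

Subtracting seven from the interval number removes an octave: 11 − 7 = 4.
So an augmented eleventh is an octave plus an augmented fourth. The quality is unchanged.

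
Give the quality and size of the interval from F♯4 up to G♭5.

F to G spans two letter names (F-G), plus an octave, so the interval is some kind of ninth.
The major ninth is 14 semitones; here we have 12, two semitones narrower: diminished.

diminished ninth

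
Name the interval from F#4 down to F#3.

P8

Descending from F#4 to F#3 is the same interval as ascending F#3 to F#4.
F to F is the same letter name, plus an octave — that makes it an octave of some quality.
The perfect octave spans 12 semitones, and F#3 to F#4 is exactly 12 semitones — so this is a perfect octave.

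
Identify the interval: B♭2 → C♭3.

minor 2nd

B to C spans two letter names (B-C), so the interval is some kind of second.
A major second would be 2 semitones, but Bb2 to Cb3 is 1 — one semitone narrower, making it a minor second.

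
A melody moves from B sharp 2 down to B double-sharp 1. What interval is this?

diminished octave

Descending from B#2 to B##1 is the same interval as ascending B##1 to B#2.
B to B is the same letter name, plus an octave, so the interval is some kind of octave.
B##1 to B#2 spans 11 semitones — one semitone narrower than the perfect octave (12) — giving a diminished octave.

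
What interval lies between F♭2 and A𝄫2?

minor third

F to A spans three letter names (F-G-A): a third.
At 3 semitones, Fb2→Abb2 falls one short of a major third: minor.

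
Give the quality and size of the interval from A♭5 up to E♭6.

A to E spans five letter names (A-B-C-D-E) — that makes it a fifth of some quality.
Ab5 to Eb6 is 7 semitones, matching the perfect fifth exactly, so the quality is perfect.

perfect 5th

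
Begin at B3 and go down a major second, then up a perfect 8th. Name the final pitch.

A4

B3 down a major second → A3 (2 semitones).
A perfect octave up from A3 is A4.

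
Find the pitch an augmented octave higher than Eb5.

For an octave the letter name doesn't change: still E, an octave up.
An augmented octave is 13 semitones; 13 semitones up from Eb5 gives E6.

E6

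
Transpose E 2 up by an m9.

F 3

Two letters up from E (plus an octave) reaches F.
Moving 13 semitones up from E2 (the size of a minor ninth) reaches F3.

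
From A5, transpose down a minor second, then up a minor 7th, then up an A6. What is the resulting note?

Down a minor second from A5: G#5 (1 semitone down).
A minor seventh up from G#5 is F#6.
An augmented sixth up from F#6 is D##7.

D##7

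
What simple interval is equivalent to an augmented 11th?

Take out an octave (7 from the number): 11 − 7 = 4.
That makes an augmented eleventh a compound augmented fourth — an octave plus an augmented fourth.

A4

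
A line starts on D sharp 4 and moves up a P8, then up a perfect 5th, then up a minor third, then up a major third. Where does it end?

E sharp 6

A perfect octave up from D#4 is D#5.
D#5 up a perfect fifth → A#5 (7 semitones).
A minor third up from A#5 is C#6.
C#6 up a major third → E#6 (4 semitones).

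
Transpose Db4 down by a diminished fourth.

A3

The fourth takes the letter from D down to A.
A diminished fourth spans 4 semitones, so from Db4 the target pitch is A3.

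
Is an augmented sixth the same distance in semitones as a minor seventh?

An augmented sixth = 10 semitones = a minor seventh; enharmonically equal.

Yes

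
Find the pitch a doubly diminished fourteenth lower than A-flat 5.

Seven letters down from A (plus an octave) reaches B.
Moving 20 semitones down from Ab5 (the size of a doubly diminished fourteenth) reaches B#3.

B-sharp 3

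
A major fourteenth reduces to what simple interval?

Subtracting seven from the interval number removes an octave: 14 − 7 = 7.
So a major fourteenth is an octave plus a major seventh. The quality is unchanged.

major 7th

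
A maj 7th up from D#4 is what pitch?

Counting seven letter names up from D lands on C.
Moving 11 semitones up from D#4 (the size of a major seventh) reaches C##5.

C##5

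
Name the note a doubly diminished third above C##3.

Eb3

Three letter names up from C: E.
A doubly diminished third is 1 semitone; 1 semitone up from C##3 gives Eb3.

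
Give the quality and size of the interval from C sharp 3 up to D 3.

minor 2nd

C to D spans two letter names (C-D) — that makes it a second of some quality.
At 1 semitone, C#3→D3 falls one short of a major second: minor.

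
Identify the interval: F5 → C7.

P12

F to C spans five letter names (F-G-A-B-C), plus an octave — that makes it a twelfth of some quality.
Counting semitones, F5→C7 is 19, which is the perfect twelfth.
(Equivalently, a compound perfect fifth: a perfect fifth plus an octave.)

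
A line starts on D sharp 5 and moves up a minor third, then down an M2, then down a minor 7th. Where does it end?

A minor third up from D#5 is F#5.
Down a major second from F#5: E5 (2 semitones down).
E5 down a minor seventh → F#4 (10 semitones).

F sharp 4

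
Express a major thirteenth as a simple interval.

Take out an octave (7 from the number): 13 − 7 = 6.
That makes a major thirteenth a compound major sixth — an octave plus a major sixth.

major sixth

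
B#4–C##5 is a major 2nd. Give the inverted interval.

Inverted interval numbers add to nine, so a second pairs with a seventh (2 + 7 = 9).
Quality inverts too: major becomes minor. That makes the inversion a minor seventh.

m7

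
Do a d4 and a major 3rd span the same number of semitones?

Yes

A diminished fourth = 4 semitones = a major third; enharmonically equal.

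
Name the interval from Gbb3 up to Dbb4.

perfect fifth

G to D spans five letter names (G-A-B-C-D), so the interval is some kind of fifth.
Counting semitones, Gbb3→Dbb4 is 7, which is the perfect fifth.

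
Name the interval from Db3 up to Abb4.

diminished 12th

D to A spans five letter names (D-E-F-G-A), plus an octave — that makes it a twelfth of some quality.
Db3 to Abb4 spans 18 semitones — one semitone narrower than the perfect twelfth (19) — giving a diminished twelfth.
(Equivalently, a compound diminished fifth: a diminished fifth plus an octave.)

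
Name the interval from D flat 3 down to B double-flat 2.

M3

Descending from Db3 to Bbb2 is the same interval as ascending Bbb2 to Db3.
B to D spans three letter names (B-C-D) — that makes it a third of some quality.
The major third spans 4 semitones, and Bbb2 to Db3 is exactly 4 semitones — so this is a major third.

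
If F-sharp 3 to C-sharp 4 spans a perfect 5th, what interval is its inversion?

perfect 4th

Inverted interval numbers add to nine, so a fifth pairs with a fourth (5 + 4 = 9).
And perfect stays perfect under inversion, so we get a perfect fourth.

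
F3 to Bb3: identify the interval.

F to B spans four letter names (F-G-A-B): a fourth.
Counting semitones, F3→Bb3 is 5, which is the perfect fourth.

P4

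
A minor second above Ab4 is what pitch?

The second takes the letter from A up to B.
A minor second is 1 semitone; 1 semitone up from Ab4 gives Bbb4.

Bbb4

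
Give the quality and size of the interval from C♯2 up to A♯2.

C to A spans six letter names (C-D-E-F-G-A), so the interval is some kind of sixth.
The major sixth spans 9 semitones, and C#2 to A#2 is exactly 9 semitones — so this is a major sixth.

major 6th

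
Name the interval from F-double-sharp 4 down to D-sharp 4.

M3

Descending from F##4 to D#4 is the same interval as ascending D#4 to F##4.
D to F spans three letter names (D-E-F): a third.
Counting semitones, D#4→F##4 is 4, which is the major third.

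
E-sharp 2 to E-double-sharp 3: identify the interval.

A8

E to E is the same letter name, plus an octave: an octave.
E#2 to E##3 spans 13 semitones — one semitone wider than the perfect octave (12) — giving an augmented octave.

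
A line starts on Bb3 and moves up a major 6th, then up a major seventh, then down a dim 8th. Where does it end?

Up a major sixth from Bb3: G4 (9 semitones up).
G4 up a major seventh → F#5 (11 semitones).
A diminished octave down from F#5 is F##4.

F##4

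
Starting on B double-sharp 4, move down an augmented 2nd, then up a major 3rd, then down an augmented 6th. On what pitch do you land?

B##4 down an augmented second → A#4 (3 semitones).
A major third up from A#4 is C##5.
C##5 down an augmented sixth → E4 (10 semitones).

E 4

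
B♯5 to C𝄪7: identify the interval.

major ninth

B to C spans two letter names (B-C), plus an octave — that makes it a ninth of some quality.
The major ninth spans 14 semitones, and B#5 to C##7 is exactly 14 semitones — so this is a major ninth.
(Equivalently, a compound major second: a major second plus an octave.)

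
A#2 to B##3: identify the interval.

A9

A to B spans two letter names (A-B), plus an octave: a ninth.
A#2 to B##3 spans 15 semitones — one semitone wider than the major ninth (14) — giving an augmented ninth.
(Equivalently, a compound augmented second: an augmented second plus an octave.)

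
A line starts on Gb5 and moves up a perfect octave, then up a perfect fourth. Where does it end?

Cb7

A perfect octave up from Gb5 is Gb6.
A perfect fourth up from Gb6 is Cb7.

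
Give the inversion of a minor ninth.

major seventh

First reduce the compound minor ninth to its simple form, a minor second.
Inverted interval numbers add to nine, so a second pairs with a seventh (2 + 7 = 9).
And minor becomes major under inversion, so we get a major seventh.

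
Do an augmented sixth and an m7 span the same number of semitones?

Yes

Both span 10 semitones: an augmented sixth and a minor seventh are the same chromatic distance.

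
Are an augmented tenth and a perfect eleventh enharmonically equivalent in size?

Yes

Both span 17 semitones: an augmented tenth and a perfect eleventh are the same chromatic distance.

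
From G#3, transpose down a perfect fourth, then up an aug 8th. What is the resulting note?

D##4

G#3 down a perfect fourth → D#3 (5 semitones).
D#3 up an augmented octave → D##4 (13 semitones).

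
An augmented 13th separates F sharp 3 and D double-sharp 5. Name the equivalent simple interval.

augmented sixth

Subtracting seven from the interval number removes an octave: 13 − 7 = 6.
Quality carries through unchanged, so the simple form is an augmented sixth.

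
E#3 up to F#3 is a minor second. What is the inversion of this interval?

Interval numbers invert to sum to nine: 2 + 7 = 9, so a second inverts to a seventh.
The quality also flips — minor becomes major — giving a major seventh.

major seventh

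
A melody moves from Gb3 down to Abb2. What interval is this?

major seventh

Descending from Gb3 to Abb2 is the same interval as ascending Abb2 to Gb3.
A to G spans seven letter names (A-B-C-D-E-F-G): a seventh.
The major seventh spans 11 semitones, and Abb2 to Gb3 is exactly 11 semitones — so this is a major seventh.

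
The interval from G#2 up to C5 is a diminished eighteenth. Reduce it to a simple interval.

d4

Subtracting seven from the interval number removes an octave: 18 − 14 = 4.
So a diminished eighteenth is 2 octaves plus a diminished fourth. The quality is unchanged.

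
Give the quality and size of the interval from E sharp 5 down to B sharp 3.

P11

Descending from E#5 to B#3 is the same interval as ascending B#3 to E#5.
B to E spans four letter names (B-C-D-E), plus an octave: an eleventh.
Counting semitones, B#3→E#5 is 17, which is the perfect eleventh.
(Equivalently, a compound perfect fourth: a perfect fourth plus an octave.)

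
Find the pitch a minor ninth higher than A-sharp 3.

B 4

Two letters up from A (plus an octave) reaches B.
A minor ninth is 13 semitones; 13 semitones up from A#3 gives B4.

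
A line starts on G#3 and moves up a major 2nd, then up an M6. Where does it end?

F##4

A major second up from G#3 is A#3.
Up a major sixth from A#3: F##4 (9 semitones up).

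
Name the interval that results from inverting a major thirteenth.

m3

First reduce the compound major thirteenth to its simple form, a major sixth.
Interval numbers invert to sum to nine: 6 + 3 = 9, so a sixth inverts to a third.
And major becomes minor under inversion, so we get a minor third.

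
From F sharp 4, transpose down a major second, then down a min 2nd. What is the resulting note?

D sharp 4

A major second down from F#4 is E4.
Down a minor second from E4: D#4 (1 semitone down).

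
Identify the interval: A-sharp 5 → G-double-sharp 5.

minor second

Descending from A#5 to G##5 is the same interval as ascending G##5 to A#5.
G to A spans two letter names (G-A): a second.
At 1 semitone, G##5→A#5 falls one short of a major second: minor.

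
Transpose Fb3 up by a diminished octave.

An octave keeps the letter name F, an octave up from F.
A diminished octave spans 11 semitones, so from Fb3 the target pitch is Fbb4.

Fbb4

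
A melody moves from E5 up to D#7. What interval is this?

M14

E to D spans seven letter names (E-F-G-A-B-C-D), plus an octave: a fourteenth.
The major fourteenth spans 23 semitones, and E5 to D#7 is exactly 23 semitones — so this is a major fourteenth.
(Equivalently, a compound major seventh: a major seventh plus an octave.)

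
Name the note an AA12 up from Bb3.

The twelfth's letter: B up five letter names plus an octave → F.
A doubly augmented twelfth is 21 semitones; 21 semitones up from Bb3 gives F##5.

F##5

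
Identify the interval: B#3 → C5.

B to C spans two letter names (B-C), plus an octave: a ninth.
A major ninth would be 14 semitones; B#3 to C5 is 12, two semitones narrower, so the interval is diminished.

diminished 9th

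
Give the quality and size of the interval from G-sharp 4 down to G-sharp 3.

P8

Descending from G#4 to G#3 is the same interval as ascending G#3 to G#4.
G to G is the same letter name, plus an octave — that makes it an octave of some quality.
Counting semitones, G#3→G#4 is 12, which is the perfect octave.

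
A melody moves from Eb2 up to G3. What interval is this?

M10

E to G spans three letter names (E-F-G), plus an octave: a tenth.
The major tenth spans 16 semitones, and Eb2 to G3 is exactly 16 semitones — so this is a major tenth.
(Equivalently, a compound major third: a major third plus an octave.)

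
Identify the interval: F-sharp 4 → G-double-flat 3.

Descending from F#4 to Gbb3 is the same interval as ascending Gbb3 to F#4.
G to F spans seven letter names (G-A-B-C-D-E-F): a seventh.
Gbb3 to F#4 spans 13 semitones — two semitones wider than the major seventh (11) — giving a doubly augmented seventh.

AA7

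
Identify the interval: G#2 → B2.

minor third

G to B spans three letter names (G-A-B) — that makes it a third of some quality.
G#2 to B2 is 3 semitones, a half step short of the major third (4), so this is minor.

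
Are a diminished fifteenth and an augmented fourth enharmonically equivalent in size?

No

23 semitones (diminished fifteenth) vs 6 semitones (augmented fourth): not equal.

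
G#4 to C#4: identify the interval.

perfect 5th

Descending from G#4 to C#4 is the same interval as ascending C#4 to G#4.
C to G spans five letter names (C-D-E-F-G), so the interval is some kind of fifth.
Counting semitones, C#4→G#4 is 7, which is the perfect fifth.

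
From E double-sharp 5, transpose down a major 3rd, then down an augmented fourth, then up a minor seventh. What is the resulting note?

F sharp 5

A major third down from E##5 is C##5.
An augmented fourth down from C##5 is G#4.
G#4 up a minor seventh → F#5 (10 semitones).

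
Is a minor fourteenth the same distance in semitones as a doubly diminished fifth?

No

A minor fourteenth is 22 semitones but a doubly diminished fifth is 5 semitones — different sizes.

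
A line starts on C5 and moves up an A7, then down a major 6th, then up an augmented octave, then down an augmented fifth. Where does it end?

C5 up an augmented seventh → B#5 (12 semitones).
Down a major sixth from B#5: D#5 (9 semitones down).
D#5 up an augmented octave → D##6 (13 semitones).
An augmented fifth down from D##6 is G#5.

G#5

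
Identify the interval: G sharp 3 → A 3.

minor second

G to A spans two letter names (G-A) — that makes it a second of some quality.
A major second would be 2 semitones, but G#3 to A3 is 1 — one semitone narrower, making it a minor second.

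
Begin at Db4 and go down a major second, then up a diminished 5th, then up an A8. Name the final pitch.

Down a major second from Db4: Cb4 (2 semitones down).
Up a diminished fifth from Cb4: Gbb4 (6 semitones up).
Gbb4 up an augmented octave → Gb5 (13 semitones).

Gb5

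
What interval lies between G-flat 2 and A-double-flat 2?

minor second

G to A spans two letter names (G-A), so the interval is some kind of second.
At 1 semitone, Gb2→Abb2 falls one short of a major second: minor.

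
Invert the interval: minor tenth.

First reduce the compound minor tenth to its simple form, a minor third.
The rule of nine gives the new number: 9 − 3 = 6, so a third becomes a sixth.
The quality also flips — minor becomes major — giving a major sixth.

major sixth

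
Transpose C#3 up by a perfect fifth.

G#3

Five letter names up from C: G.
A perfect fifth spans 7 semitones, so from C#3 the target pitch is G#3.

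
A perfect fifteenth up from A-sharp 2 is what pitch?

A-sharp 4

For a fifteenth the letter name doesn't change: still A, two octaves up.
A perfect fifteenth is 24 semitones; 24 semitones up from A#2 gives A#4.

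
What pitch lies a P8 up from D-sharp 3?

D-sharp 4

An octave keeps the letter name D, an octave up from D.
Moving 12 semitones up from D#3 (the size of a perfect octave) reaches D#4.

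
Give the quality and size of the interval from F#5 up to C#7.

F to C spans five letter names (F-G-A-B-C), plus an octave: a twelfth.
Counting semitones, F#5→C#7 is 19, which is the perfect twelfth.
(Equivalently, a compound perfect fifth: a perfect fifth plus an octave.)

P12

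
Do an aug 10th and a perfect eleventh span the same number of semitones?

Both span 17 semitones: an augmented tenth and a perfect eleventh are the same chromatic distance.

Yes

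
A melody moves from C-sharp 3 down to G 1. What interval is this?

Descending from C#3 to G1 is the same interval as ascending G1 to C#3.
G to C spans four letter names (G-A-B-C), plus an octave — that makes it an eleventh of some quality.
The perfect eleventh is 17 semitones; here we have 18, one semitone wider: augmented.
(Equivalently, a compound augmented fourth: an augmented fourth plus an octave.)

A11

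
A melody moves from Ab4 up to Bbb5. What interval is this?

minor ninth

A to B spans two letter names (A-B), plus an octave, so the interval is some kind of ninth.
A major ninth would be 14 semitones, but Ab4 to Bbb5 is 13 — one semitone narrower, making it a minor ninth.
(Equivalently, a compound minor second: a minor second plus an octave.)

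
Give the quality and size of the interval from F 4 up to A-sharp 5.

F to A spans three letter names (F-G-A), plus an octave, so the interval is some kind of tenth.
F4 to A#5 spans 17 semitones — one semitone wider than the major tenth (16) — giving an augmented tenth.
(Equivalently, a compound augmented third: an augmented third plus an octave.)

augmented tenth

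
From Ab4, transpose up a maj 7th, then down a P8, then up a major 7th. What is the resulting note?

A major seventh up from Ab4 is G5.
G5 down a perfect octave → G4 (12 semitones).
Up a major seventh from G4: F#5 (11 semitones up).

F#5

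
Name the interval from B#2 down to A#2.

M2

Descending from B#2 to A#2 is the same interval as ascending A#2 to B#2.
A to B spans two letter names (A-B): a second.
A#2 to B#2 is 2 semitones, matching the major second exactly, so the quality is major.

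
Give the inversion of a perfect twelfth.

perfect 4th

First reduce the compound perfect twelfth to its simple form, a perfect fifth.
Inverted interval numbers add to nine, so a fifth pairs with a fourth (5 + 4 = 9).
Quality inverts too: perfect stays perfect. That makes the inversion a perfect fourth.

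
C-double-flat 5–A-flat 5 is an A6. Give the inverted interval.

The rule of nine gives the new number: 9 − 6 = 3, so a sixth becomes a third.
Quality inverts too: augmented becomes diminished. That makes the inversion a diminished third.

diminished third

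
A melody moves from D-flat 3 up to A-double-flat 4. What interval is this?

diminished twelfth

D to A spans five letter names (D-E-F-G-A), plus an octave, so the interval is some kind of twelfth.
A perfect twelfth would be 19 semitones; Db3 to Abb4 is 18, one semitone narrower, so the interval is diminished.
(Equivalently, a compound diminished fifth: a diminished fifth plus an octave.)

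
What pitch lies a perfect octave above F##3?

F##4

The letter stays F (same as the start), shifted an octave up.
A perfect octave is 12 semitones; 12 semitones up from F##3 gives F##4.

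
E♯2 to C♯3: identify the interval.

minor 6th

E to C spans six letter names (E-F-G-A-B-C) — that makes it a sixth of some quality.
At 8 semitones, E#2→C#3 falls one short of a major sixth: minor.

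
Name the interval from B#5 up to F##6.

perfect fifth

B to F spans five letter names (B-C-D-E-F) — that makes it a fifth of some quality.
Counting semitones, B#5→F##6 is 7, which is the perfect fifth.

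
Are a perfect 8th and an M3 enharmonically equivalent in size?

12 semitones (perfect octave) vs 4 semitones (major third): not equal.

No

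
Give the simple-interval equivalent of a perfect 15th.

perfect octave

Take out an octave (7 from the number): 15 − 7 = 8.
That makes a perfect fifteenth a compound perfect octave — an octave plus a perfect octave.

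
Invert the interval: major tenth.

minor sixth

First reduce the compound major tenth to its simple form, a major third.
Inverted interval numbers add to nine, so a third pairs with a sixth (3 + 6 = 9).
Quality inverts too: major becomes minor. That makes the inversion a minor sixth.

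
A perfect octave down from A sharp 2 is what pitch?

A sharp 1

For an octave the letter name doesn't change: still A, an octave down.
A perfect octave is 12 semitones; 12 semitones down from A#2 gives A#1.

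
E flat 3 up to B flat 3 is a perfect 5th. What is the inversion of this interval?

perfect fourth

The rule of nine gives the new number: 9 − 5 = 4, so a fifth becomes a fourth.
Quality inverts too: perfect stays perfect. That makes the inversion a perfect fourth.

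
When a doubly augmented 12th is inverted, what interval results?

First reduce the compound doubly augmented twelfth to its simple form, a doubly augmented fifth.
Interval numbers invert to sum to nine: 5 + 4 = 9, so a fifth inverts to a fourth.
And doubly augmented becomes doubly diminished under inversion, so we get a doubly diminished fourth.

doubly diminished 4th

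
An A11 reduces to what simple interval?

augmented fourth

Take out an octave (7 from the number): 11 − 7 = 4.
Quality carries through unchanged, so the simple form is an augmented fourth.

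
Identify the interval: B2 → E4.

P11

B to E spans four letter names (B-C-D-E), plus an octave, so the interval is some kind of eleventh.
Counting semitones, B2→E4 is 17, which is the perfect eleventh.
(Equivalently, a compound perfect fourth: a perfect fourth plus an octave.)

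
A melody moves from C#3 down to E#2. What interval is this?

minor sixth

Descending from C#3 to E#2 is the same interval as ascending E#2 to C#3.
E to C spans six letter names (E-F-G-A-B-C) — that makes it a sixth of some quality.
E#2 to C#3 is 8 semitones, a half step short of the major sixth (9), so this is minor.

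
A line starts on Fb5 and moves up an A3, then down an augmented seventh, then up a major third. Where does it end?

Fb5 up an augmented third → A5 (5 semitones).
Down an augmented seventh from A5: Bbb4 (12 semitones down).
Up a major third from Bbb4: Db5 (4 semitones up).

Db5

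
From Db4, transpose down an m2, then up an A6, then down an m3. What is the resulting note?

F##4

A minor second down from Db4 is C4.
Up an augmented sixth from C4: A#4 (10 semitones up).
Down a minor third from A#4: F##4 (3 semitones down).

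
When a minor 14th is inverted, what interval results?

First reduce the compound minor fourteenth to its simple form, a minor seventh.
Interval numbers invert to sum to nine: 7 + 2 = 9, so a seventh inverts to a second.
Quality inverts too: minor becomes major. That makes the inversion a major second.

major 2nd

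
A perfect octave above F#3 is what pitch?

F#4

For an octave the letter name doesn't change: still F, an octave up.
A perfect octave spans 12 semitones, so from F#3 the target pitch is F#4.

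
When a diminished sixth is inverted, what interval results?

The rule of nine gives the new number: 9 − 6 = 3, so a sixth becomes a third.
The quality also flips — diminished becomes augmented — giving an augmented third.

augmented 3rd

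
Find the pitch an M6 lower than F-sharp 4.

Counting six letter names down from F lands on A.
Moving 9 semitones down from F#4 (the size of a major sixth) reaches A3.

A 3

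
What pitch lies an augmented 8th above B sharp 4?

B double-sharp 5

An octave keeps the letter name B, an octave up from B.
Moving 13 semitones up from B#4 (the size of an augmented octave) reaches B##5.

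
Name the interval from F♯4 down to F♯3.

Descending from F#4 to F#3 is the same interval as ascending F#3 to F#4.
F to F is the same letter name, plus an octave, so the interval is some kind of octave.
The perfect octave spans 12 semitones, and F#3 to F#4 is exactly 12 semitones — so this is a perfect octave.

perfect octave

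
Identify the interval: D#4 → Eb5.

D to E spans two letter names (D-E), plus an octave: a ninth.
A major ninth would be 14 semitones; D#4 to Eb5 is 12, two semitones narrower, so the interval is diminished.

diminished ninth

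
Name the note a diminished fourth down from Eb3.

The fourth takes the letter from E down to B.
A diminished fourth is 4 semitones; 4 semitones down from Eb3 gives B2.

B2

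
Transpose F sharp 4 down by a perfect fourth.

C sharp 4

Counting four letter names down from F lands on C.
A perfect fourth is 5 semitones; 5 semitones down from F#4 gives C#4.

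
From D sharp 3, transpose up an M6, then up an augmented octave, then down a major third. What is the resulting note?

D#3 up a major sixth → B#3 (9 semitones).
B#3 up an augmented octave → B##4 (13 semitones).
Down a major third from B##4: G##4 (4 semitones down).

G double-sharp 4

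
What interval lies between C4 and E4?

C to E spans three letter names (C-D-E): a third.
Counting semitones, C4→E4 is 4, which is the major third.

major third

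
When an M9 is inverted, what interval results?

First reduce the compound major ninth to its simple form, a major second.
Interval numbers invert to sum to nine: 2 + 7 = 9, so a second inverts to a seventh.
Quality inverts too: major becomes minor. That makes the inversion a minor seventh.

m7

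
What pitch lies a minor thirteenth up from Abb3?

Fbb5

The thirteenth's letter: A up six letter names plus an octave → F.
Moving 20 semitones up from Abb3 (the size of a minor thirteenth) reaches Fbb5.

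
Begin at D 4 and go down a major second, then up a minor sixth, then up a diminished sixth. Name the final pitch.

D4 down a major second → C4 (2 semitones).
C4 up a minor sixth → Ab4 (8 semitones).
Ab4 up a diminished sixth → Fbb5 (7 semitones).

F double-flat 5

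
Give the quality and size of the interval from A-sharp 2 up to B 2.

m2

A to B spans two letter names (A-B), so the interval is some kind of second.
At 1 semitone, A#2→B2 falls one short of a major second: minor.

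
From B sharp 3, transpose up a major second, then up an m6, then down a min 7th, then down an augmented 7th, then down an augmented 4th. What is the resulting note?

Up a major second from B#3: C##4 (2 semitones up).
C##4 up a minor sixth → A#4 (8 semitones).
A minor seventh down from A#4 is B#3.
Down an augmented seventh from B#3: C3 (12 semitones down).
C3 down an augmented fourth → Gb2 (6 semitones).

G flat 2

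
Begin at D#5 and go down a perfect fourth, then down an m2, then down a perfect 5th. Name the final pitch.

D#5 down a perfect fourth → A#4 (5 semitones).
Down a minor second from A#4: G##4 (1 semitone down).
Down a perfect fifth from G##4: C##4 (7 semitones down).

C##4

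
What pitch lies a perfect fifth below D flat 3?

The fifth takes the letter from D down to G.
Moving 7 semitones down from Db3 (the size of a perfect fifth) reaches Gb2.

G flat 2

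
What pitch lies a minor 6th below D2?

The sixth takes the letter from D down to F.
Moving 8 semitones down from D2 (the size of a minor sixth) reaches F#1.

F#1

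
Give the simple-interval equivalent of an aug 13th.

Subtracting seven from the interval number removes an octave: 13 − 7 = 6.
Quality carries through unchanged, so the simple form is an augmented sixth.

augmented 6th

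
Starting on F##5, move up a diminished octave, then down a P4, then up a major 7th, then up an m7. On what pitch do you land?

A#7

A diminished octave up from F##5 is F#6.
A perfect fourth down from F#6 is C#6.
C#6 up a major seventh → B#6 (11 semitones).
Up a minor seventh from B#6: A#7 (10 semitones up).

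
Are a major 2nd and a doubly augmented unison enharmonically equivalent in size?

A major second = 2 semitones = a doubly augmented unison; enharmonically equal.

Yes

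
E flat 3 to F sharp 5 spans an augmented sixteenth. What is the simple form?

Subtracting seven from the interval number removes an octave: 16 − 14 = 2.
That makes an augmented sixteenth a compound augmented second — 2 octaves plus an augmented second.

augmented second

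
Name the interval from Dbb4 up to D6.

doubly augmented 15th

D to D is the same letter name, plus 2 octaves — that makes it a fifteenth of some quality.
Dbb4 to D6 spans 26 semitones — two semitones wider than the perfect fifteenth (24) — giving a doubly augmented fifteenth.
(Equivalently, a compound doubly augmented octave: a doubly augmented octave plus an octave.)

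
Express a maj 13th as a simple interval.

major 6th

Subtracting seven from the interval number removes an octave: 13 − 7 = 6.
That makes a major thirteenth a compound major sixth — an octave plus a major sixth.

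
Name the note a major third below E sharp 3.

C sharp 3

Counting three letter names down from E lands on C.
A major third spans 4 semitones, so from E#3 the target pitch is C#3.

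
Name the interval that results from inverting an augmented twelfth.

First reduce the compound augmented twelfth to its simple form, an augmented fifth.
Inverted interval numbers add to nine, so a fifth pairs with a fourth (5 + 4 = 9).
And augmented becomes diminished under inversion, so we get a diminished fourth.

d4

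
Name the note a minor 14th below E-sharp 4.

F-double-sharp 2

Seven letters down from E (plus an octave) reaches F.
A minor fourteenth spans 22 semitones, so from E#4 the target pitch is F##2.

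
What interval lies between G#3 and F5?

diminished fourteenth

G to F spans seven letter names (G-A-B-C-D-E-F), plus an octave — that makes it a fourteenth of some quality.
A major fourteenth would be 23 semitones; G#3 to F5 is 21, two semitones narrower, so the interval is diminished.
(Equivalently, a compound diminished seventh: a diminished seventh plus an octave.)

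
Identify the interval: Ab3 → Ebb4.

d5

A to E spans five letter names (A-B-C-D-E) — that makes it a fifth of some quality.
Ab3 to Ebb4 spans 6 semitones — one semitone narrower than the perfect fifth (7) — giving a diminished fifth.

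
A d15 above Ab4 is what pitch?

The letter stays A (same as the start), shifted two octaves up.
Moving 23 semitones up from Ab4 (the size of a diminished fifteenth) reaches Abb6.

Abb6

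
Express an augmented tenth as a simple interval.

A3

Each octave removed subtracts seven from the number: 10 − 7 = 3.
Quality carries through unchanged, so the simple form is an augmented third.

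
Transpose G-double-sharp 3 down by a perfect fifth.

Five letter names down from G: C.
A perfect fifth is 7 semitones; 7 semitones down from G##3 gives C##3.

C-double-sharp 3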